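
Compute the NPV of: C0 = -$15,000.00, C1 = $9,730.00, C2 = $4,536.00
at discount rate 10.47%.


Formula: NPV = C0 + C1/(1+r) + C2/(1+r)^2
Discount C1: $9,730.00 / (1 + 0.1047) = $8,807.82
Discount C2: $4,536.00 / (1 + 0.1047)^2 = $3,716.93
NPV = -$15,000.00 + $8,807.82 + $3,716.93 = -$2,475.25

-$2,475.25


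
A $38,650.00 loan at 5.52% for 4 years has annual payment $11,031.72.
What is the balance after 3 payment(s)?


Formula: Balance = PV*(1+r)^k - PMT*((1+r)^k - 1)/r
Growth: (1 + 0.0552)^3 = 1.174909
Accumulated factor: ((1+r)^k - 1)/r = 3.168647
Balance = $38,650.00 * 1.174909 - $11,031.72 * 3.168647
Balance = $10,454.62

$10,454.62


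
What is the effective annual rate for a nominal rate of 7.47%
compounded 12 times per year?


Formula: EAR = (1 + r/m)^m - 1
Period rate: r/m = 0.0747 / 12 = 0.006225
Compounding: (1 + 0.006225)^12 = 1.077311
EAR = 1.077311 - 1 = 0.077311

0.077311


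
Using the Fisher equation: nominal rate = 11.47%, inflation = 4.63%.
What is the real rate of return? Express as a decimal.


Formula: (1 + r_real) = (1 + r_nom) / (1 + inflation)
Substituting: (1 + r_real) = 1.1147 / 1.0463
(1 + r_real) = 1.065373
r_real = 1.065373 - 1 = 0.065373

0.065373


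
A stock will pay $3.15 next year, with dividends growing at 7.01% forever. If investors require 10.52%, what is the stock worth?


Formula: P = D1 / (r - g)
Spread: r - g = 0.1052 - 0.0701 = 0.0351
Substituting: P = $3.15 / 0.0351
P = $89.74

$89.74


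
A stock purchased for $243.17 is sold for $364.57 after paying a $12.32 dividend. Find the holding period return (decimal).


Formula: HPR = (P1 - P0 + D) / P0
Gain: $364.57 - $243.17 + $12.32 = $133.72
HPR = $133.72 / $243.17 = 0.5499

0.5499


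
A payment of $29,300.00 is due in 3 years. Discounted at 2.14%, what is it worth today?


Formula: PV = FV / (1 + r)^n
Substituting: PV = $29,300.00 / (1 + 0.0214)^3
Discount factor: (1.0214)^3 = 1.065584
PV = $29,300.00 / 1.065584 = $27,496.67

$27,496.67


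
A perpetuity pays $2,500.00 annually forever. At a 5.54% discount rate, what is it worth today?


Formula: PV = C / r
Substituting: PV = $2,500.00 / 0.0554
PV = $45,126.35

$45,126.35


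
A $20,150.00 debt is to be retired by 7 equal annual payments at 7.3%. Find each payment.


Formula: PMT = PV * r / (1 - (1+r)^(-n))
Denominator: 1 - (1 + 0.073)^(-7) = 0.389337
Numerator: $20,150.00 * 0.073 = 1470.95
PMT = 1470.95 / 0.389337 = $3,778.09

$3,778.09


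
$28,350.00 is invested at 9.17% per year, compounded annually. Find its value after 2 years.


Formula: FV = P * (1 + r)^n
Substituting: FV = $28,350.00 * (1 + 0.0917)^2
Growth factor: (1.0917)^2 = 1.191809
FV = $28,350.00 * 1.191809 = $33,787.78

$33,787.78


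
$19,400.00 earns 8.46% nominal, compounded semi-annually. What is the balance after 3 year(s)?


Formula: FV = P * (1 + r/m)^(m*t)
Period rate: r/m = 0.0846 / 2 = 0.0423
Total periods: m*t = 2 * 3 = 6
Growth factor: (1 + 0.0423)^6 = 1.282202
FV = $19,400.00 * 1.282202 = $24,874.72

$24,874.72


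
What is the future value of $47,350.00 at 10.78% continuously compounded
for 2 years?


Formula: FV = P * e^(r*t)
Exponent: r*t = 0.1078 * 2 = 0.2156
e^(0.2156) = 1.240606
FV = $47,350.00 * 1.240606 = $58,742.70

$58,742.70


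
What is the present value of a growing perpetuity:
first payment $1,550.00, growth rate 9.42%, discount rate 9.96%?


Formula: PV = C / (r - g)
Spread: r - g = 0.0996 - 0.0942 = 0.0054
Substituting: PV = $1,550.00 / 0.0054
PV = $287,037.04

$287,037.04


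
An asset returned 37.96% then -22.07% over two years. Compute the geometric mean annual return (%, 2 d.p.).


Formula: Geometric mean = ((1+r1)*(1+r2))^(1/2) - 1
Product: (1 + 0.3796) * (1 + -0.2207) = 1.3796 * 0.7793 = 1.075122
Square root: 1.075122^0.5 = 1.036881
Geometric mean = 1.036881 - 1 = 0.036881
As percentage: 3.69%

3.69%


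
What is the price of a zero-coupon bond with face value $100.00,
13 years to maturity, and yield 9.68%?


Formula: Price = FV / (1 + r)^n
Substituting: Price = $100.00 / (1 + 0.0968)^13
Discount factor: (1.0968)^13 = 3.323967
Price = $100.00 / 3.323967 = $30.08

$30.08


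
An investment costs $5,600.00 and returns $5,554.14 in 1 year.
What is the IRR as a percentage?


Formula: IRR = C1/C0 - 1
Substituting: IRR = $5,554.14 / $5,600.00 - 1
Ratio: 0.991811 - 1 = -0.008189
IRR = -0.8189%

-0.8189%


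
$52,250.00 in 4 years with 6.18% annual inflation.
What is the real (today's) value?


Formula: Real value = nominal / (1 + inflation)^years
Price level: (1 + 0.0618)^4 = 1.271074
Real value = $52,250.00 / 1.271074 = $41,106.96

$41,106.96


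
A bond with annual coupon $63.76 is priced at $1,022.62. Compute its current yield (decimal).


Formula: Current yield = annual coupon / price
Substituting: CY = $63.76 / $1,022.62
CY = 0.06235

0.06235


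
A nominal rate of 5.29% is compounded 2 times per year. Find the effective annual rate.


Formula: EAR = (1 + r/m)^m - 1
Period rate: r/m = 0.0529 / 2 = 0.02645
Compounding: (1 + 0.02645)^2 = 1.0536
EAR = 1.0536 - 1 = 0.0536

0.0536


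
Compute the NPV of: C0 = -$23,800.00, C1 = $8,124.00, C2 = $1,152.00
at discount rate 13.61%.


Formula: NPV = C0 + C1/(1+r) + C2/(1+r)^2
Discount C1: $8,124.00 / (1 + 0.1361) = $7,150.78
Discount C2: $1,152.00 / (1 + 0.1361)^2 = $892.52
NPV = -$23,800.00 + $7,150.78 + $892.52 = -$15,756.70

-$15,756.70


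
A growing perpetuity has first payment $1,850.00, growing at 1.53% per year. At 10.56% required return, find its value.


Formula: PV = C / (r - g)
Spread: r - g = 0.1056 - 0.0153 = 0.0903
Substituting: PV = $1,850.00 / 0.0903
PV = $20,487.26

$20,487.26


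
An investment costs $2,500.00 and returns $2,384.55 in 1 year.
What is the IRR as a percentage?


Formula: IRR = C1/C0 - 1
Substituting: IRR = $2,384.55 / $2,500.00 - 1
Ratio: 0.95382 - 1 = -0.04618
IRR = -4.618%

-4.618%


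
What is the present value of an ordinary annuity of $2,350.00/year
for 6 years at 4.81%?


Formula: PV = PMT * (1 - (1+r)^(-n)) / r
Discount factor: (1 + 0.0481)^(-6) = 0.754369
Bracket: 1 - 0.754369 = 0.245631
PV = $2,350.00 * 0.245631 / 0.0481 = $12,000.70

$12,000.70


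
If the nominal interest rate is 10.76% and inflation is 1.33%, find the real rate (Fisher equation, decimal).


Formula: (1 + r_real) = (1 + r_nom) / (1 + inflation)
Substituting: (1 + r_real) = 1.1076 / 1.0133
(1 + r_real) = 1.093062
r_real = 1.093062 - 1 = 0.093062

0.093062


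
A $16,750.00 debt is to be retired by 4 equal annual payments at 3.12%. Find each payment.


Formula: PMT = PV * r / (1 - (1+r)^(-n))
Denominator: 1 - (1 + 0.0312)^(-4) = 0.115641
Numerator: $16,750.00 * 0.0312 = 522.6
PMT = 522.6 / 0.115641 = $4,519.14

$4,519.14


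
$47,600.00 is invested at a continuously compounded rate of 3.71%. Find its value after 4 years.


Formula: FV = P * e^(r*t)
Exponent: r*t = 0.0371 * 4 = 0.1484
e^(0.1484) = 1.159977
FV = $47,600.00 * 1.159977 = $55,214.90

$55,214.90


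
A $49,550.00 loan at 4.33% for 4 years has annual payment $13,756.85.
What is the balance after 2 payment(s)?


Formula: Balance = PV*(1+r)^k - PMT*((1+r)^k - 1)/r
Growth: (1 + 0.0433)^2 = 1.088475
Accumulated factor: ((1+r)^k - 1)/r = 2.0433
Balance = $49,550.00 * 1.088475 - $13,756.85 * 2.0433
Balance = $25,824.56

$25,824.56


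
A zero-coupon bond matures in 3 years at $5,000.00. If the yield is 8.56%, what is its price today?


Formula: Price = FV / (1 + r)^n
Substituting: Price = $5,000.00 / (1 + 0.0856)^3
Discount factor: (1.0856)^3 = 1.279409
Price = $5,000.00 / 1.279409 = $3,908.05

$3,908.05


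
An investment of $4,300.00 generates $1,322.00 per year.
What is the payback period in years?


Formula: Payback = investment / annual cash flow
Substituting: Payback = $4,300.00 / $1,322.00
Payback = 3.2526 years

3.2526 years


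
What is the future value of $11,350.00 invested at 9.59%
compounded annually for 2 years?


Formula: FV = P * (1 + r)^n
Substituting: FV = $11,350.00 * (1 + 0.0959)^2
Growth factor: (1.0959)^2 = 1.200997
FV = $11,350.00 * 1.200997 = $13,631.31

$13,631.31


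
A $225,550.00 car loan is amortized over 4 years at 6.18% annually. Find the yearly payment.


Formula: PMT = PV * r / (1 - (1+r)^(-n))
Denominator: 1 - (1 + 0.0618)^(-4) = 0.213264
Numerator: $225,550.00 * 0.0618 = 13938.99
PMT = 13938.99 / 0.213264 = $65,360.31

$65,360.31


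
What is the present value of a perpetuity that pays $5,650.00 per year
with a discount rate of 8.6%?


Formula: PV = C / r
Substituting: PV = $5,650.00 / 0.086
PV = $65,697.67

$65,697.67


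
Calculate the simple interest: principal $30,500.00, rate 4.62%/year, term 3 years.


Formula: I = P * r * t
Substituting: I = $30,500.00 * 0.0462 * 3
Step: I = $30,500.00 * 0.1386
I = $4,227.30

$4,227.30


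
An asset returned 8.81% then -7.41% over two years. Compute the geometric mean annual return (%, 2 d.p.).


Formula: Geometric mean = ((1+r1)*(1+r2))^(1/2) - 1
Product: (1 + 0.0881) * (1 + -0.0741) = 1.0881 * 0.9259 = 1.007472
Square root: 1.007472^0.5 = 1.003729
Geometric mean = 1.003729 - 1 = 0.003729
As percentage: 0.37%

0.37%


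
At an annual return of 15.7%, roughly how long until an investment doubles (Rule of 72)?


Formula: Years ≈ 72 / r
Substituting: Years ≈ 72 / 15.7
Years ≈ 4.6

4.6 years


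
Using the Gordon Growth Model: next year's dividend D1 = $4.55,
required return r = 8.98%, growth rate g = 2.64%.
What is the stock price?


Formula: P = D1 / (r - g)
Spread: r - g = 0.0898 - 0.0264 = 0.0634
Substituting: P = $4.55 / 0.0634
P = $71.77

$71.77


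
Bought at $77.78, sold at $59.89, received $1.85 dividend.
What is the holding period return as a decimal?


Formula: HPR = (P1 - P0 + D) / P0
Gain: $59.89 - $77.78 + $1.85 = -$16.04
HPR = -$16.04 / $77.78 = -0.2062

-0.2062


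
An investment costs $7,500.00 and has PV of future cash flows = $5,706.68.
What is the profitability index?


Formula: PI = PV(cash flows) / initial investment
Substituting: PI = $5,706.68 / $7,500.00
PI = 0.7609

0.7609


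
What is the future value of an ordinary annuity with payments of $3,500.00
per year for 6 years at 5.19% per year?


Formula: FV = PMT * ((1+r)^n - 1) / r
Growth factor: (1 + 0.0519)^6 = 1.354711
Numerator: 1.354711 - 1 = 0.354711
FV = $3,500.00 * 0.354711 / 0.0519 = $23,920.80

$23,920.80


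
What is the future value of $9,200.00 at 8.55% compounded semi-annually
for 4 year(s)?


Formula: FV = P * (1 + r/m)^(m*t)
Period rate: r/m = 0.0855 / 2 = 0.04275
Total periods: m*t = 2 * 4 = 8
Growth factor: (1 + 0.04275)^8 = 1.397789
FV = $9,200.00 * 1.397789 = $12,859.66

$12,859.66


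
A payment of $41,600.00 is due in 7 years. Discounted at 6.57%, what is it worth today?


Formula: PV = FV / (1 + r)^n
Substituting: PV = $41,600.00 / (1 + 0.0657)^7
Discount factor: (1.0657)^7 = 1.56115
PV = $41,600.00 / 1.56115 = $26,647.02

$26,647.02


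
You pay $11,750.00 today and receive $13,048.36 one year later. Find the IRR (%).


Formula: IRR = C1/C0 - 1
Substituting: IRR = $13,048.36 / $11,750.00 - 1
Ratio: 1.110499 - 1 = 0.110499
IRR = 11.0499%

11.0499%


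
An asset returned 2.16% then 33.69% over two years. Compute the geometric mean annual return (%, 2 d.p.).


Formula: Geometric mean = ((1+r1)*(1+r2))^(1/2) - 1
Product: (1 + 0.0216) * (1 + 0.3369) = 1.0216 * 1.3369 = 1.365777
Square root: 1.365777^0.5 = 1.168665
Geometric mean = 1.168665 - 1 = 0.168665
As percentage: 16.87%

16.87%


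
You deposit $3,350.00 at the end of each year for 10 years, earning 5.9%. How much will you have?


Formula: FV = PMT * ((1+r)^n - 1) / r
Growth factor: (1 + 0.059)^10 = 1.774024
Numerator: 1.774024 - 1 = 0.774024
FV = $3,350.00 * 0.774024 / 0.059 = $43,948.85

$43,948.85


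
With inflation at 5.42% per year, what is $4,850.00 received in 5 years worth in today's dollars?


Formula: Real value = nominal / (1 + inflation)^years
Price level: (1 + 0.0542)^5 = 1.302012
Real value = $4,850.00 / 1.302012 = $3,725.00

$3,725.00


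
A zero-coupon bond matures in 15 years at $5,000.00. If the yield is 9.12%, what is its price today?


Formula: Price = FV / (1 + r)^n
Substituting: Price = $5,000.00 / (1 + 0.0912)^15
Discount factor: (1.0912)^15 = 3.703099
Price = $5,000.00 / 3.703099 = $1,350.22

$1,350.22


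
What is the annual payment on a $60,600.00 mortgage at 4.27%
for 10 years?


Formula: PMT = PV * r / (1 - (1+r)^(-n))
Denominator: 1 - (1 + 0.0427)^(-10) = 0.341727
Numerator: $60,600.00 * 0.0427 = 2587.62
PMT = 2587.62 / 0.341727 = $7,572.19

$7,572.19


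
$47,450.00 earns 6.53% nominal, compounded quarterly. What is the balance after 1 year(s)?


Formula: FV = P * (1 + r/m)^(m*t)
Period rate: r/m = 0.0653 / 4 = 0.016325
Total periods: m*t = 4 * 1 = 4
Growth factor: (1 + 0.016325)^4 = 1.066917
FV = $47,450.00 * 1.066917 = $50,625.19

$50,625.19


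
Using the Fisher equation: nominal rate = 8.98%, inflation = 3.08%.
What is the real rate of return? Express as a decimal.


Formula: (1 + r_real) = (1 + r_nom) / (1 + inflation)
Substituting: (1 + r_real) = 1.0898 / 1.0308
(1 + r_real) = 1.057237
r_real = 1.057237 - 1 = 0.057237

0.057237


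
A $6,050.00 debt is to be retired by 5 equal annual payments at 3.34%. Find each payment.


Formula: PMT = PV * r / (1 - (1+r)^(-n))
Denominator: 1 - (1 + 0.0334)^(-5) = 0.151489
Numerator: $6,050.00 * 0.0334 = 202.07
PMT = 202.07 / 0.151489 = $1,333.90

$1,333.90


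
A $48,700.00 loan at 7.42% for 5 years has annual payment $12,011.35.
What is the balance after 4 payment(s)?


Formula: Balance = PV*(1+r)^k - PMT*((1+r)^k - 1)/r
Growth: (1 + 0.0742)^4 = 1.331498
Accumulated factor: ((1+r)^k - 1)/r = 4.467631
Balance = $48,700.00 * 1.331498 - $12,011.35 * 4.467631
Balance = $11,181.68

$11,181.68


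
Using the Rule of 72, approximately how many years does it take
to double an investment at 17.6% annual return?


Formula: Years ≈ 72 / r
Substituting: Years ≈ 72 / 17.6
Years ≈ 4.1

4.1 years


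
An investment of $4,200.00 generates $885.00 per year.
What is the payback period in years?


Formula: Payback = investment / annual cash flow
Substituting: Payback = $4,200.00 / $885.00
Payback = 4.7458 years

4.7458 years


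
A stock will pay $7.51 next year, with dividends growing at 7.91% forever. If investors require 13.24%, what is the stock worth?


Formula: P = D1 / (r - g)
Spread: r - g = 0.1324 - 0.0791 = 0.0533
Substituting: P = $7.51 / 0.0533
P = $140.90

$140.90


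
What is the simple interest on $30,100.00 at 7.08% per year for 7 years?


Formula: I = P * r * t
Substituting: I = $30,100.00 * 0.0708 * 7
Step: I = $30,100.00 * 0.4956
I = $14,917.56

$14,917.56


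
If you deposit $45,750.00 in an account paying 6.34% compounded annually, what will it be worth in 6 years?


Formula: FV = P * (1 + r)^n
Substituting: FV = $45,750.00 * (1 + 0.0634)^6
Growth factor: (1.0634)^6 = 1.446039
FV = $45,750.00 * 1.446039 = $66,156.27

$66,156.27


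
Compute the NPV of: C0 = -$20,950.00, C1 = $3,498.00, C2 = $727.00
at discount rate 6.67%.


Formula: NPV = C0 + C1/(1+r) + C2/(1+r)^2
Discount C1: $3,498.00 / (1 + 0.0667) = $3,279.27
Discount C2: $727.00 / (1 + 0.0667)^2 = $638.92
NPV = -$20,950.00 + $3,279.27 + $638.92 = -$17,031.80

-$17,031.80


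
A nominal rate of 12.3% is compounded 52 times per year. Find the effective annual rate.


Formula: EAR = (1 + r/m)^m - 1
Period rate: r/m = 0.123 / 52 = 0.002365
Compounding: (1 + 0.002365)^52 = 1.13072
EAR = 1.13072 - 1 = 0.13072

0.13072


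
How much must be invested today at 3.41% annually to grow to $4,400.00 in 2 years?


Formula: PV = FV / (1 + r)^n
Substituting: PV = $4,400.00 / (1 + 0.0341)^2
Discount factor: (1.0341)^2 = 1.069363
PV = $4,400.00 / 1.069363 = $4,114.60

$4,114.60


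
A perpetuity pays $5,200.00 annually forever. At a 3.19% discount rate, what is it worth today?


Formula: PV = C / r
Substituting: PV = $5,200.00 / 0.0319
PV = $163,009.40

$163,009.40


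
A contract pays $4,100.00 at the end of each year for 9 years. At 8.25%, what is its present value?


Formula: PV = PMT * (1 - (1+r)^(-n)) / r
Discount factor: (1 + 0.0825)^(-9) = 0.489947
Bracket: 1 - 0.489947 = 0.510053
PV = $4,100.00 * 0.510053 / 0.0825 = $25,348.10

$25,348.10


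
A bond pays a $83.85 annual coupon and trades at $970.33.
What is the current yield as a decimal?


Formula: Current yield = annual coupon / price
Substituting: CY = $83.85 / $970.33
CY = 0.086414

0.086414


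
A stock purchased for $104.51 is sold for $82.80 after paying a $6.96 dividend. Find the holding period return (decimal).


Formula: HPR = (P1 - P0 + D) / P0
Gain: $82.80 - $104.51 + $6.96 = -$14.75
HPR = -$14.75 / $104.51 = -0.1411

-0.1411


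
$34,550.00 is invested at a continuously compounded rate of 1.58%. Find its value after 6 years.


Formula: FV = P * e^(r*t)
Exponent: r*t = 0.0158 * 6 = 0.0948
e^(0.0948) = 1.099439
FV = $34,550.00 * 1.099439 = $37,985.62

$37,985.62


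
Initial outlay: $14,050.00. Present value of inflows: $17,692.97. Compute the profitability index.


Formula: PI = PV(cash flows) / initial investment
Substituting: PI = $17,692.97 / $14,050.00
PI = 1.2593

1.2593


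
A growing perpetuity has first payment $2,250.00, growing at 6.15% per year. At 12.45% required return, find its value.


Formula: PV = C / (r - g)
Spread: r - g = 0.1245 - 0.0615 = 0.063
Substituting: PV = $2,250.00 / 0.063
PV = $35,714.29

$35,714.29


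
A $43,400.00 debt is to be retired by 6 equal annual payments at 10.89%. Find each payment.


Formula: PMT = PV * r / (1 - (1+r)^(-n))
Denominator: 1 - (1 + 0.1089)^(-6) = 0.462169
Numerator: $43,400.00 * 0.1089 = 4726.26
PMT = 4726.26 / 0.462169 = $10,226.26

$10,226.26


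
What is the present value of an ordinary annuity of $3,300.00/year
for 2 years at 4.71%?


Formula: PV = PMT * (1 - (1+r)^(-n)) / r
Discount factor: (1 + 0.0471)^(-2) = 0.912061
Bracket: 1 - 0.912061 = 0.087939
PV = $3,300.00 * 0.087939 / 0.0471 = $6,161.36

$6,161.36


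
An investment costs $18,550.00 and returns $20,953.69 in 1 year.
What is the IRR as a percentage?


Formula: IRR = C1/C0 - 1
Substituting: IRR = $20,953.69 / $18,550.00 - 1
Ratio: 1.129579 - 1 = 0.129579
IRR = 12.9579%

12.9579%


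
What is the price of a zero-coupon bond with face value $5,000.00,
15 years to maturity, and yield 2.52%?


Formula: Price = FV / (1 + r)^n
Substituting: Price = $5,000.00 / (1 + 0.0252)^15
Discount factor: (1.0252)^15 = 1.452543
Price = $5,000.00 / 1.452543 = $3,442.24

$3,442.24


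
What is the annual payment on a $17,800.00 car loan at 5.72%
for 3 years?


Formula: PMT = PV * r / (1 - (1+r)^(-n))
Denominator: 1 - (1 + 0.0572)^(-3) = 0.153692
Numerator: $17,800.00 * 0.0572 = 1018.16
PMT = 1018.16 / 0.153692 = $6,624.69

$6,624.69


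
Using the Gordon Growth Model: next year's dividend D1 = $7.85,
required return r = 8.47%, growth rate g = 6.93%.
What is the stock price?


Formula: P = D1 / (r - g)
Spread: r - g = 0.0847 - 0.0693 = 0.0154
Substituting: P = $7.85 / 0.0154
P = $509.74

$509.74


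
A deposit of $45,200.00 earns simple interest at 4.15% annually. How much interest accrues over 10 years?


Formula: I = P * r * t
Substituting: I = $45,200.00 * 0.0415 * 10
Step: I = $45,200.00 * 0.415
I = $18,758.00

$18,758.00


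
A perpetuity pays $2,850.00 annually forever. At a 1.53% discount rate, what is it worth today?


Formula: PV = C / r
Substituting: PV = $2,850.00 / 0.0153
PV = $186,274.51

$186,274.51


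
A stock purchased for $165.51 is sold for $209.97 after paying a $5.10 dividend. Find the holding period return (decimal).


Formula: HPR = (P1 - P0 + D) / P0
Gain: $209.97 - $165.51 + $5.10 = $49.56
HPR = $49.56 / $165.51 = 0.2994

0.2994


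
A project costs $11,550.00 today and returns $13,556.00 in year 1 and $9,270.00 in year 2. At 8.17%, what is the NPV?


Formula: NPV = C0 + C1/(1+r) + C2/(1+r)^2
Discount C1: $13,556.00 / (1 + 0.0817) = $12,532.13
Discount C2: $9,270.00 / (1 + 0.0817)^2 = $7,922.57
NPV = -$11,550.00 + $12,532.13 + $7,922.57 = $8,904.70

$8,904.70


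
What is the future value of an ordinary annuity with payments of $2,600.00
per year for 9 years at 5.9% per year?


Formula: FV = PMT * ((1+r)^n - 1) / r
Growth factor: (1 + 0.059)^9 = 1.675188
Numerator: 1.675188 - 1 = 0.675188
FV = $2,600.00 * 0.675188 / 0.059 = $29,754.06

$29,754.06


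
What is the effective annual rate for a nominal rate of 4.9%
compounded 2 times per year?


Formula: EAR = (1 + r/m)^m - 1
Period rate: r/m = 0.049 / 2 = 0.0245
Compounding: (1 + 0.0245)^2 = 1.0496
EAR = 1.0496 - 1 = 0.0496

0.0496


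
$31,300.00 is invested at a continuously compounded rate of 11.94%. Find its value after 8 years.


Formula: FV = P * e^(r*t)
Exponent: r*t = 0.1194 * 8 = 0.9552
e^(0.9552) = 2.59919
FV = $31,300.00 * 2.59919 = $81,354.66

$81,354.66


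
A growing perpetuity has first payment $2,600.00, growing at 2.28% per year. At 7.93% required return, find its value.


Formula: PV = C / (r - g)
Spread: r - g = 0.0793 - 0.0228 = 0.0565
Substituting: PV = $2,600.00 / 0.0565
PV = $46,017.70

$46,017.70


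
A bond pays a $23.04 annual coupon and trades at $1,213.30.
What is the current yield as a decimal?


Formula: Current yield = annual coupon / price
Substituting: CY = $23.04 / $1,213.30
CY = 0.01899

0.01899


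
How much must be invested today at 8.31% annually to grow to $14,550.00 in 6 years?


Formula: PV = FV / (1 + r)^n
Substituting: PV = $14,550.00 / (1 + 0.0831)^6
Discount factor: (1.0831)^6 = 1.614401
PV = $14,550.00 / 1.614401 = $9,012.63

$9,012.63


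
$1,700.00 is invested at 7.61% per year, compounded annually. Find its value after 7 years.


Formula: FV = P * (1 + r)^n
Substituting: FV = $1,700.00 * (1 + 0.0761)^7
Growth factor: (1.0761)^7 = 1.670969
FV = $1,700.00 * 1.670969 = $2,840.65

$2,840.65


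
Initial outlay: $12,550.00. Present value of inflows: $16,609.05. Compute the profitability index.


Formula: PI = PV(cash flows) / initial investment
Substituting: PI = $16,609.05 / $12,550.00
PI = 1.3234

1.3234


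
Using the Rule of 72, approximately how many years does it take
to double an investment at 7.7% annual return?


Formula: Years ≈ 72 / r
Substituting: Years ≈ 72 / 7.7
Years ≈ 9.4

9.4 years


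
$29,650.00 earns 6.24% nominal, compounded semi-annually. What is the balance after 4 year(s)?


Formula: FV = P * (1 + r/m)^(m*t)
Period rate: r/m = 0.0624 / 2 = 0.0312
Total periods: m*t = 2 * 4 = 8
Growth factor: (1 + 0.0312)^8 = 1.278625
FV = $29,650.00 * 1.278625 = $37,911.24

$37,911.24


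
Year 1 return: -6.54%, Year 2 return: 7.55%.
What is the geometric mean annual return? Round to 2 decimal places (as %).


Formula: Geometric mean = ((1+r1)*(1+r2))^(1/2) - 1
Product: (1 + -0.0654) * (1 + 0.0755) = 0.9346 * 1.0755 = 1.005162
Square root: 1.005162^0.5 = 1.002578
Geometric mean = 1.002578 - 1 = 0.002578
As percentage: 0.26%

0.26%


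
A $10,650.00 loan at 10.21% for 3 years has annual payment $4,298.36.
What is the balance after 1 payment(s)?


Formula: Balance = PV*(1+r)^k - PMT*((1+r)^k - 1)/r
Growth: (1 + 0.1021)^1 = 1.1021
Accumulated factor: ((1+r)^k - 1)/r = 1.0
Balance = $10,650.00 * 1.1021 - $4,298.36 * 1.0
Balance = $7,439.01

$7,439.01


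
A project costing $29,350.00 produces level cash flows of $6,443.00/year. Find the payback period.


Formula: Payback = investment / annual cash flow
Substituting: Payback = $29,350.00 / $6,443.00
Payback = 4.5553 years

4.5553 years


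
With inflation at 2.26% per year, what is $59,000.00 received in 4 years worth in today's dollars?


Formula: Real value = nominal / (1 + inflation)^years
Price level: (1 + 0.0226)^4 = 1.093511
Real value = $59,000.00 / 1.093511 = $53,954.65

$53,954.65


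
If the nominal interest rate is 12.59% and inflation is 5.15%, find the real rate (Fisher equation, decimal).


Formula: (1 + r_real) = (1 + r_nom) / (1 + inflation)
Substituting: (1 + r_real) = 1.1259 / 1.0515
(1 + r_real) = 1.070756
r_real = 1.070756 - 1 = 0.070756

0.070756


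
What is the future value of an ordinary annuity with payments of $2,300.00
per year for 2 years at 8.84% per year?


Formula: FV = PMT * ((1+r)^n - 1) / r
Growth factor: (1 + 0.0884)^2 = 1.184615
Numerator: 1.184615 - 1 = 0.184615
FV = $2,300.00 * 0.184615 / 0.0884 = $4,803.32

$4,803.32


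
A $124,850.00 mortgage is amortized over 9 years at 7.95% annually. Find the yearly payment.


Formula: PMT = PV * r / (1 - (1+r)^(-n))
Denominator: 1 - (1 + 0.0795)^(-9) = 0.497662
Numerator: $124,850.00 * 0.0795 = 9925.575
PMT = 9925.575 / 0.497662 = $19,944.42

$19,944.42


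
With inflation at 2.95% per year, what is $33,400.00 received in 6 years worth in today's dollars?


Formula: Real value = nominal / (1 + inflation)^years
Price level: (1 + 0.0295)^6 = 1.190579
Real value = $33,400.00 / 1.190579 = $28,053.58

$28,053.58


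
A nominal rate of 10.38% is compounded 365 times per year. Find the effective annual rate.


Formula: EAR = (1 + r/m)^m - 1
Period rate: r/m = 0.1038 / 365 = 0.000284
Compounding: (1 + 0.000284)^365 = 1.109362
EAR = 1.109362 - 1 = 0.109362

0.109362


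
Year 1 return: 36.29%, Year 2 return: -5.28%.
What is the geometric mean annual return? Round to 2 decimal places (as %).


Formula: Geometric mean = ((1+r1)*(1+r2))^(1/2) - 1
Product: (1 + 0.3629) * (1 + -0.0528) = 1.3629 * 0.9472 = 1.290939
Square root: 1.290939^0.5 = 1.136195
Geometric mean = 1.136195 - 1 = 0.136195
As percentage: 13.62%

13.62%


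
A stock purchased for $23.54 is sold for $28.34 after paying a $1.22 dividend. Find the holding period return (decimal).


Formula: HPR = (P1 - P0 + D) / P0
Gain: $28.34 - $23.54 + $1.22 = $6.02
HPR = $6.02 / $23.54 = 0.2557

0.2557


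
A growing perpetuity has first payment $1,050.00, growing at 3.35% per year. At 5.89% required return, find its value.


Formula: PV = C / (r - g)
Spread: r - g = 0.0589 - 0.0335 = 0.0254
Substituting: PV = $1,050.00 / 0.0254
PV = $41,338.58

$41,338.58


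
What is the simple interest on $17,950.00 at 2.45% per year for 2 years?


Formula: I = P * r * t
Substituting: I = $17,950.00 * 0.0245 * 2
Step: I = $17,950.00 * 0.049
I = $879.55

$879.55


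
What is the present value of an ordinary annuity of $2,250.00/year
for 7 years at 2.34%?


Formula: PV = PMT * (1 - (1+r)^(-n)) / r
Discount factor: (1 + 0.0234)^(-7) = 0.850515
Bracket: 1 - 0.850515 = 0.149485
PV = $2,250.00 * 0.149485 / 0.0234 = $14,373.53

$14,373.53


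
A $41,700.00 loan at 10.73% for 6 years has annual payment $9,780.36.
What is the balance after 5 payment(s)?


Formula: Balance = PV*(1+r)^k - PMT*((1+r)^k - 1)/r
Growth: (1 + 0.1073)^5 = 1.664664
Accumulated factor: ((1+r)^k - 1)/r = 6.194442
Balance = $41,700.00 * 1.664664 - $9,780.36 * 6.194442
Balance = $8,832.60

$8,832.60


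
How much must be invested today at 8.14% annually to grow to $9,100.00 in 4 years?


Formula: PV = FV / (1 + r)^n
Substituting: PV = $9,100.00 / (1 + 0.0814)^4
Discount factor: (1.0814)^4 = 1.367557
PV = $9,100.00 / 1.367557 = $6,654.20

$6,654.20


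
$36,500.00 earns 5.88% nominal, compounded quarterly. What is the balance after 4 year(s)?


Formula: FV = P * (1 + r/m)^(m*t)
Period rate: r/m = 0.0588 / 4 = 0.0147
Total periods: m*t = 4 * 4 = 16
Growth factor: (1 + 0.0147)^16 = 1.262998
FV = $36,500.00 * 1.262998 = $46,099.42

$46,099.42


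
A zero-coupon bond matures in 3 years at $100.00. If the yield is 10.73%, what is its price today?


Formula: Price = FV / (1 + r)^n
Substituting: Price = $100.00 / (1 + 0.1073)^3
Discount factor: (1.1073)^3 = 1.357675
Price = $100.00 / 1.357675 = $73.66

$73.66


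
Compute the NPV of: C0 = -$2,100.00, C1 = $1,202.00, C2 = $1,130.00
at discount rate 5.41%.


Formula: NPV = C0 + C1/(1+r) + C2/(1+r)^2
Discount C1: $1,202.00 / (1 + 0.0541) = $1,140.31
Discount C2: $1,130.00 / (1 + 0.0541)^2 = $1,016.99
NPV = -$2,100.00 + $1,140.31 + $1,016.99 = $57.29

$57.29


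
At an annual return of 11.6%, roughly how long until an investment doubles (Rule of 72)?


Formula: Years ≈ 72 / r
Substituting: Years ≈ 72 / 11.6
Years ≈ 6.2

6.2 years


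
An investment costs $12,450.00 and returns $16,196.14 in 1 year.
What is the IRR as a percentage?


Formula: IRR = C1/C0 - 1
Substituting: IRR = $16,196.14 / $12,450.00 - 1
Ratio: 1.300895 - 1 = 0.300895
IRR = 30.0895%

30.0895%


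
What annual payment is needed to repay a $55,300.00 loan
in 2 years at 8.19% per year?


Formula: PMT = PV * r / (1 - (1+r)^(-n))
Denominator: 1 - (1 + 0.0819)^(-2) = 0.14567
Numerator: $55,300.00 * 0.0819 = 4529.07
PMT = 4529.07 / 0.14567 = $31,091.34

$31,091.34


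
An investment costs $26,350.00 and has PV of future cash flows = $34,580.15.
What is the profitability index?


Formula: PI = PV(cash flows) / initial investment
Substituting: PI = $34,580.15 / $26,350.00
PI = 1.3123

1.3123


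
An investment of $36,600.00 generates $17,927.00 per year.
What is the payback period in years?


Formula: Payback = investment / annual cash flow
Substituting: Payback = $36,600.00 / $17,927.00
Payback = 2.0416 years

2.0416 years


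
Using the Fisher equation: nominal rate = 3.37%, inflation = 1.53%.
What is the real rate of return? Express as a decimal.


Formula: (1 + r_real) = (1 + r_nom) / (1 + inflation)
Substituting: (1 + r_real) = 1.0337 / 1.0153
(1 + r_real) = 1.018123
r_real = 1.018123 - 1 = 0.018123

0.018123


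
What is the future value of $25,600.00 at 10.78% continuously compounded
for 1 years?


Formula: FV = P * e^(r*t)
Exponent: r*t = 0.1078 * 1 = 0.1078
e^(0.1078) = 1.113825
FV = $25,600.00 * 1.113825 = $28,513.92

$28,513.92


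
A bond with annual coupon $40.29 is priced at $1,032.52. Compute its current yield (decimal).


Formula: Current yield = annual coupon / price
Substituting: CY = $40.29 / $1,032.52
CY = 0.039021

0.039021


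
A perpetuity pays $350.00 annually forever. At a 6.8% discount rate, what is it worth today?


Formula: PV = C / r
Substituting: PV = $350.00 / 0.068
PV = $5,147.06

$5,147.06


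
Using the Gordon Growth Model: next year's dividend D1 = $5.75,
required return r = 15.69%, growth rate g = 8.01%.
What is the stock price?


Formula: P = D1 / (r - g)
Spread: r - g = 0.1569 - 0.0801 = 0.0768
Substituting: P = $5.75 / 0.0768
P = $74.87

$74.87


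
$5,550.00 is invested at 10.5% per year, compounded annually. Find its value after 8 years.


Formula: FV = P * (1 + r)^n
Substituting: FV = $5,550.00 * (1 + 0.105)^8
Growth factor: (1.105)^8 = 2.222789
FV = $5,550.00 * 2.222789 = $12,336.48

$12,336.48


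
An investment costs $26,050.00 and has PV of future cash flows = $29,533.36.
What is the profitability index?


Formula: PI = PV(cash flows) / initial investment
Substituting: PI = $29,533.36 / $26,050.00
PI = 1.1337

1.1337


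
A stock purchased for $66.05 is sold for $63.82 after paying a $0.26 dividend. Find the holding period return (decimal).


Formula: HPR = (P1 - P0 + D) / P0
Gain: $63.82 - $66.05 + $0.26 = -$1.97
HPR = -$1.97 / $66.05 = -0.0298

-0.0298


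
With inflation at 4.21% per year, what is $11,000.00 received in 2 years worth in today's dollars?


Formula: Real value = nominal / (1 + inflation)^years
Price level: (1 + 0.0421)^2 = 1.085972
Real value = $11,000.00 / 1.085972 = $10,129.17

$10,129.17


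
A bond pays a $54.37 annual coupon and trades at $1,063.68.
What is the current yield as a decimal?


Formula: Current yield = annual coupon / price
Substituting: CY = $54.37 / $1,063.68
CY = 0.051115

0.051115


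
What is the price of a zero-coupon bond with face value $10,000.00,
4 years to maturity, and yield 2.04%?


Formula: Price = FV / (1 + r)^n
Substituting: Price = $10,000.00 / (1 + 0.0204)^4
Discount factor: (1.0204)^4 = 1.084131
Price = $10,000.00 / 1.084131 = $9,223.98

$9,223.98


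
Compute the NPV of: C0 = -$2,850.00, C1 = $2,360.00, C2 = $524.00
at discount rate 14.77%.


Formula: NPV = C0 + C1/(1+r) + C2/(1+r)^2
Discount C1: $2,360.00 / (1 + 0.1477) = $2,056.29
Discount C2: $524.00 / (1 + 0.1477)^2 = $397.81
NPV = -$2,850.00 + $2,056.29 + $397.81 = -$395.90

-$395.90


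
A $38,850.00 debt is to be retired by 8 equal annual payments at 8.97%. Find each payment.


Formula: PMT = PV * r / (1 - (1+r)^(-n))
Denominator: 1 - (1 + 0.0897)^(-8) = 0.497027
Numerator: $38,850.00 * 0.0897 = 3484.845
PMT = 3484.845 / 0.497027 = $7,011.38

$7,011.38


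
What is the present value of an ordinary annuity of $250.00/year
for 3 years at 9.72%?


Formula: PV = PMT * (1 - (1+r)^(-n)) / r
Discount factor: (1 + 0.0972)^(-3) = 0.757081
Bracket: 1 - 0.757081 = 0.242919
PV = $250.00 * 0.242919 / 0.0972 = $624.79

$624.79


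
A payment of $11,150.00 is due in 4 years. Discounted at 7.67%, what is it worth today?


Formula: PV = FV / (1 + r)^n
Substituting: PV = $11,150.00 / (1 + 0.0767)^4
Discount factor: (1.0767)^4 = 1.343937
PV = $11,150.00 / 1.343937 = $8,296.52

$8,296.52


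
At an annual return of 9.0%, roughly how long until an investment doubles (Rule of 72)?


Formula: Years ≈ 72 / r
Substituting: Years ≈ 72 / 9.0
Years ≈ 8.0

8.0 years


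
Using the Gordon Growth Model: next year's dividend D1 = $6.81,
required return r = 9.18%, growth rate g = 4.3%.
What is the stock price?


Formula: P = D1 / (r - g)
Spread: r - g = 0.0918 - 0.043 = 0.0488
Substituting: P = $6.81 / 0.0488
P = $139.55

$139.55


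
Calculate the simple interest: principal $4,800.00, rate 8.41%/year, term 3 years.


Formula: I = P * r * t
Substituting: I = $4,800.00 * 0.0841 * 3
Step: I = $4,800.00 * 0.2523
I = $1,211.04

$1,211.04


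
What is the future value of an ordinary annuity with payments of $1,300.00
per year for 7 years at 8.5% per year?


Formula: FV = PMT * ((1+r)^n - 1) / r
Growth factor: (1 + 0.085)^7 = 1.770142
Numerator: 1.770142 - 1 = 0.770142
FV = $1,300.00 * 0.770142 / 0.085 = $11,778.65

$11,778.65


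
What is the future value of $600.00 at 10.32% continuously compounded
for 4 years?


Formula: FV = P * e^(r*t)
Exponent: r*t = 0.1032 * 4 = 0.4128
e^(0.4128) = 1.511043
FV = $600.00 * 1.511043 = $906.63

$906.63


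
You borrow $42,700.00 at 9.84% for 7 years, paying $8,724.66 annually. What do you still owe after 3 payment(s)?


Formula: Balance = PV*(1+r)^k - PMT*((1+r)^k - 1)/r
Growth: (1 + 0.0984)^3 = 1.3252
Accumulated factor: ((1+r)^k - 1)/r = 3.304883
Balance = $42,700.00 * 1.3252 - $8,724.66 * 3.304883
Balance = $27,752.08

$27,752.08


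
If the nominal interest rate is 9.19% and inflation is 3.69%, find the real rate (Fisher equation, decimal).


Formula: (1 + r_real) = (1 + r_nom) / (1 + inflation)
Substituting: (1 + r_real) = 1.0919 / 1.0369
(1 + r_real) = 1.053043
r_real = 1.053043 - 1 = 0.053043

0.053043


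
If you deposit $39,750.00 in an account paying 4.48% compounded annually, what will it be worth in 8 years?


Formula: FV = P * (1 + r)^n
Substituting: FV = $39,750.00 * (1 + 0.0448)^8
Growth factor: (1.0448)^8 = 1.419925
FV = $39,750.00 * 1.419925 = $56,442.01

$56,442.01


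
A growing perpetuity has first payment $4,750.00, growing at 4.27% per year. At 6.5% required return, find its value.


Formula: PV = C / (r - g)
Spread: r - g = 0.065 - 0.0427 = 0.0223
Substituting: PV = $4,750.00 / 0.0223
PV = $213,004.48

$213,004.48


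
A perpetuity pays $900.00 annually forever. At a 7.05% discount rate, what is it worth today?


Formula: PV = C / r
Substituting: PV = $900.00 / 0.0705
PV = $12,765.96

$12,765.96


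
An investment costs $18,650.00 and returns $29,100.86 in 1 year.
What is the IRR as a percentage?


Formula: IRR = C1/C0 - 1
Substituting: IRR = $29,100.86 / $18,650.00 - 1
Ratio: 1.560368 - 1 = 0.560368
IRR = 56.0368%

56.0368%


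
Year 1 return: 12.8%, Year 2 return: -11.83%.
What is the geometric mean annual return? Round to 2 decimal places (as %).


Formula: Geometric mean = ((1+r1)*(1+r2))^(1/2) - 1
Product: (1 + 0.128) * (1 + -0.1183) = 1.128 * 0.8817 = 0.994558
Square root: 0.994558^0.5 = 0.997275
Geometric mean = 0.997275 - 1 = -0.002725
As percentage: -0.27%

-0.27%


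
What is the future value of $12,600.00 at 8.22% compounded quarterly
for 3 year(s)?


Formula: FV = P * (1 + r/m)^(m*t)
Period rate: r/m = 0.0822 / 4 = 0.02055
Total periods: m*t = 4 * 3 = 12
Growth factor: (1 + 0.02055)^12 = 1.276472
FV = $12,600.00 * 1.276472 = $16,083.55

$16,083.55


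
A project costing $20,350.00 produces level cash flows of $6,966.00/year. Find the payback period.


Formula: Payback = investment / annual cash flow
Substituting: Payback = $20,350.00 / $6,966.00
Payback = 2.9213 years

2.9213 years


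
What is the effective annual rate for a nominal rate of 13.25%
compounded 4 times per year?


Formula: EAR = (1 + r/m)^m - 1
Period rate: r/m = 0.1325 / 4 = 0.033125
Compounding: (1 + 0.033125)^4 = 1.13923
EAR = 1.13923 - 1 = 0.13923

0.13923


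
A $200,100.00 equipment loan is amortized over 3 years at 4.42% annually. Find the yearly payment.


Formula: PMT = PV * r / (1 - (1+r)^(-n))
Denominator: 1 - (1 + 0.0442)^(-3) = 0.121688
Numerator: $200,100.00 * 0.0442 = 8844.42
PMT = 8844.42 / 0.121688 = $72,681.26

$72,681.26


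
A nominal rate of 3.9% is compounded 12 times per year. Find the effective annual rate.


Formula: EAR = (1 + r/m)^m - 1
Period rate: r/m = 0.039 / 12 = 0.00325
Compounding: (1 + 0.00325)^12 = 1.039705
EAR = 1.039705 - 1 = 0.039705

0.039705


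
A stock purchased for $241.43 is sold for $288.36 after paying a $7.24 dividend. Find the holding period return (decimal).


Formula: HPR = (P1 - P0 + D) / P0
Gain: $288.36 - $241.43 + $7.24 = $54.17
HPR = $54.17 / $241.43 = 0.2244

0.2244


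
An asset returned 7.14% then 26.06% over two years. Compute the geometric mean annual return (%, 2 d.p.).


Formula: Geometric mean = ((1+r1)*(1+r2))^(1/2) - 1
Product: (1 + 0.0714) * (1 + 0.2606) = 1.0714 * 1.2606 = 1.350607
Square root: 1.350607^0.5 = 1.162156
Geometric mean = 1.162156 - 1 = 0.162156
As percentage: 16.22%

16.22%


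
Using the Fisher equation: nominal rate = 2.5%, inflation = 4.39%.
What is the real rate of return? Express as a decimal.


Formula: (1 + r_real) = (1 + r_nom) / (1 + inflation)
Substituting: (1 + r_real) = 1.025 / 1.0439
(1 + r_real) = 0.981895
r_real = 0.981895 - 1 = -0.018105

-0.018105


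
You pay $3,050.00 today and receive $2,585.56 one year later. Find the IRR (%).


Formula: IRR = C1/C0 - 1
Substituting: IRR = $2,585.56 / $3,050.00 - 1
Ratio: 0.847725 - 1 = -0.152275
IRR = -15.2275%

-15.2275%


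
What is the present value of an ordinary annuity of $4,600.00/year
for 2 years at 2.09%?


Formula: PV = PMT * (1 - (1+r)^(-n)) / r
Discount factor: (1 + 0.0209)^(-2) = 0.959475
Bracket: 1 - 0.959475 = 0.040525
PV = $4,600.00 * 0.040525 / 0.0209 = $8,919.41

$8,919.41


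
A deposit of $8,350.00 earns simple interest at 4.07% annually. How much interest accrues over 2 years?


Formula: I = P * r * t
Substituting: I = $8,350.00 * 0.0407 * 2
Step: I = $8,350.00 * 0.0814
I = $679.69

$679.69


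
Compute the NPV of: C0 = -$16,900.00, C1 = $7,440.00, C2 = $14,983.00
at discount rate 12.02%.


Formula: NPV = C0 + C1/(1+r) + C2/(1+r)^2
Discount C1: $7,440.00 / (1 + 0.1202) = $6,641.67
Discount C2: $14,983.00 / (1 + 0.1202)^2 = $11,940.09
NPV = -$16,900.00 + $6,641.67 + $11,940.09 = $1,681.76

$1,681.76


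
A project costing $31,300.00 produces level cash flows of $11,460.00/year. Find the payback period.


Formula: Payback = investment / annual cash flow
Substituting: Payback = $31,300.00 / $11,460.00
Payback = 2.7312 years

2.7312 years
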